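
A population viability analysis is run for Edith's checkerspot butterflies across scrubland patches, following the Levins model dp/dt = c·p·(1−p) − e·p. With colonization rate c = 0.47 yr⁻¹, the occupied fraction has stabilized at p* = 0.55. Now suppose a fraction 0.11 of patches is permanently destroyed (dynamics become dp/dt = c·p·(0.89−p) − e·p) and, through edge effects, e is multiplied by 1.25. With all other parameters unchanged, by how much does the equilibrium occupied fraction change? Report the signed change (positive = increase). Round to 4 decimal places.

-0.2225

Balance c(1−p*) = e gives e = 0.47×(1 − 0.55000) = 0.21150.
New p* = 0.89 − e/c = 0.89 − 0.26437/0.47000 = 0.32751.
Δp* = 0.32751 − 0.55000 = -0.22249.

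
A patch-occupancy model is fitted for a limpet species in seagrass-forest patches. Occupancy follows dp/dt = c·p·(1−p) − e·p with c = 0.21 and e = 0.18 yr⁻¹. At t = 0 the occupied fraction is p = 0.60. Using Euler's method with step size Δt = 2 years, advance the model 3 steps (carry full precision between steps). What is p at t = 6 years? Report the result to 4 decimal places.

0.3677

Update rule: p ← p + [c·p·(1−p) − e·p]·Δt with Δt = 2.
step 1: Δp = -0.11520, p = 0.48480
step 2: Δp = -0.06963, p = 0.41517
step 3: Δp = -0.04749, p = 0.36769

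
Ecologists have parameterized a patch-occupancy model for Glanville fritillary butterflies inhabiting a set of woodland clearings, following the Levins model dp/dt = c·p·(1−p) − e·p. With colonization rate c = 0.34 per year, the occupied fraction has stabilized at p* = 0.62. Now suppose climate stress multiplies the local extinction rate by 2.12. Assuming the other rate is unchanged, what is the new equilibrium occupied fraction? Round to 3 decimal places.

0.194

Balance c(1−p*) = e gives e = 0.34×(1 − 0.62000) = 0.12920.
New p* = 1 − e/c = 1 − 0.27390/0.34000 = 0.19441.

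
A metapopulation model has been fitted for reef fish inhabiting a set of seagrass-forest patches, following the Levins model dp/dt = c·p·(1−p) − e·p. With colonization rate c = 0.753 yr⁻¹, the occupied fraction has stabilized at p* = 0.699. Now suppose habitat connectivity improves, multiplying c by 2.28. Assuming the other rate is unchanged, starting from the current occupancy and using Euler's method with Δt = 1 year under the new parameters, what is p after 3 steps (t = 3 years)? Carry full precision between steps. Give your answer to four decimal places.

Balance c(1−p*) = e gives e = 0.753×(1 − 0.69900) = 0.22665.
Starting from p₀ = 0.69900; update p ← p + (dp/dt)·Δt with the new parameters.
  1  |  dp/dt·Δt = +0.202791  |  p_1 = 0.901791
  2  |  dp/dt·Δt = -0.052343  |  p_2 = 0.849448
  3  |  dp/dt·Δt = +0.027031  |  p_3 = 0.876478

0.8765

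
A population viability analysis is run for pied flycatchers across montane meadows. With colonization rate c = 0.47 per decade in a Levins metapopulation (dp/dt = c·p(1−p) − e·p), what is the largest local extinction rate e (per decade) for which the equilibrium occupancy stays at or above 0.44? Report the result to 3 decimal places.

0.263

1 − e/c ≥ 0.44 ⇒ e ≤ c(1 − 0.44) = 0.47 × 0.5600.
e_max = 0.2632.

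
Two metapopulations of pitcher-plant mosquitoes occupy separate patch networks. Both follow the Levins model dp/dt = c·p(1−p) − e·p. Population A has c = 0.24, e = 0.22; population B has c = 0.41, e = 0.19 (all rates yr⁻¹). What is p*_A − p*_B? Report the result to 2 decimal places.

-0.45

A: p*_A = 1 − 0.22/0.24 = 0.0833.
B: p*_B = 1 − 0.19/0.41 = 0.5366.
p*_A − p*_B = 0.0833 − 0.5366 = -0.4533.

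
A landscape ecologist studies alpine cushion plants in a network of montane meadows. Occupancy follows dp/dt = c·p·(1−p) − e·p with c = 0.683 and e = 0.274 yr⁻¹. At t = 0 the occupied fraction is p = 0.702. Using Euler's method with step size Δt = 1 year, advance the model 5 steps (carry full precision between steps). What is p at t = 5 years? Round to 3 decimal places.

Update rule: p ← p + [c·p·(1−p) − e·p]·Δt with Δt = 1.
t = 1: p = 0.70200 + (-0.04947) = 0.65253
t = 2: p = 0.65253 + (-0.02393) = 0.62860
t = 3: p = 0.62860 + (-0.01278) = 0.61582
t = 4: p = 0.61582 + (-0.00715) = 0.60867
t = 5: p = 0.60867 + (-0.00409) = 0.60458

0.605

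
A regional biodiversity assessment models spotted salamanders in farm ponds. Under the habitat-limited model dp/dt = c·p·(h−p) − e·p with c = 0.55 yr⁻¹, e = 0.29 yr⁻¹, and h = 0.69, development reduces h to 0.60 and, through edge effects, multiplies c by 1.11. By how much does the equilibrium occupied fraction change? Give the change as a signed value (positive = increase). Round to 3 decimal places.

Before: p* = h − e/c = 0.69 − 0.29/0.55 = 0.69 − 0.5273 = 0.1627.
After: c = 0.6105, e = 0.29, h = 0.60; p* = 0.60 − 0.29/0.6105 = 0.1250.
Δp* = 0.1250 − 0.1627 = -0.0377.

-0.038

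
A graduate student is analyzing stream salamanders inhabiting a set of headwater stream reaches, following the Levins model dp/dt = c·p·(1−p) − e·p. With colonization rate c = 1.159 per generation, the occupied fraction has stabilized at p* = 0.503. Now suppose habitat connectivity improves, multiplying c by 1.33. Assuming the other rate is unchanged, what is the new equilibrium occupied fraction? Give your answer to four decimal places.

0.6263

Balance c(1−p*) = e gives e = 1.159×(1 − 0.50300) = 0.57602.
New p* = 1 − e/c = 1 − 0.57602/1.54147 = 0.62632.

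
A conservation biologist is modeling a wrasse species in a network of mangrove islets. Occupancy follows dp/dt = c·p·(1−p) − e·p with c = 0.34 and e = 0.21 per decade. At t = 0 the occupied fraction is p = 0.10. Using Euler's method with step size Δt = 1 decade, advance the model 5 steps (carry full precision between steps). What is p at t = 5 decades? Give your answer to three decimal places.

Update rule: p ← p + [c·p·(1−p) − e·p]·Δt with Δt = 1.
p: 0.10000 → 0.10960  (Δp = +0.00960)
p: 0.10960 → 0.11976  (Δp = +0.01016)
p: 0.11976 → 0.13046  (Δp = +0.01069)
p: 0.13046 → 0.14163  (Δp = +0.01117)
p: 0.14163 → 0.15322  (Δp = +0.01159)

0.153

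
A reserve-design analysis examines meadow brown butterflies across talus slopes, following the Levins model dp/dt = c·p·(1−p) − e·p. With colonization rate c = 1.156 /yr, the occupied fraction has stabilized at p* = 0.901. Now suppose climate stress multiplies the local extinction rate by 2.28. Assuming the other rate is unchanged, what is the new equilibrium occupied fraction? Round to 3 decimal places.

0.774

Balance c(1−p*) = e gives e = 1.156×(1 − 0.90100) = 0.11444.
New p* = 1 − e/c = 1 − 0.26092/1.15600 = 0.77429.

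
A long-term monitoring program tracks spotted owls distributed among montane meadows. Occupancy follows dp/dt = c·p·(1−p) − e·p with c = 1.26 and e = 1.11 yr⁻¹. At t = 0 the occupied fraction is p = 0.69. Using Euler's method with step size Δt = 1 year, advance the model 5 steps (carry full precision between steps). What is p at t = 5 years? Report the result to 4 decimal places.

0.1472

Update rule: p ← p + [c·p·(1−p) − e·p]·Δt with Δt = 1.
  1  |  dp/dt·Δt = -0.496386  |  p_1 = 0.193614
  2  |  dp/dt·Δt = -0.018191  |  p_2 = 0.175423
  3  |  dp/dt·Δt = -0.012461  |  p_3 = 0.162962
  4  |  dp/dt·Δt = -0.009017  |  p_4 = 0.153945
  5  |  dp/dt·Δt = -0.006769  |  p_5 = 0.147176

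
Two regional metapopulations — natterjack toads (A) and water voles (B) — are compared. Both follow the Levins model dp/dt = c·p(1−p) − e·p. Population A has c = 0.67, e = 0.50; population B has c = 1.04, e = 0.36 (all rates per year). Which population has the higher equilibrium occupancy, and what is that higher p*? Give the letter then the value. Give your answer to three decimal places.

A: p*_A = 1 − 0.50/0.67 = 0.2537.
B: p*_B = 1 − 0.36/1.04 = 0.6538.
B is higher at 0.6538.

B, 0.654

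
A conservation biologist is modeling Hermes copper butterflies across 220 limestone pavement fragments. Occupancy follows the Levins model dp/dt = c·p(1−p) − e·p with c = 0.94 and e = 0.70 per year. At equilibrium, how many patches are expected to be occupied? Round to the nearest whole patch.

p* = 1 − e/c = 1 − 0.70/0.94 = 0.2553.
Expected occupied patches = N × p* = 220 × 0.2553 = 56.17 ≈ 56.

56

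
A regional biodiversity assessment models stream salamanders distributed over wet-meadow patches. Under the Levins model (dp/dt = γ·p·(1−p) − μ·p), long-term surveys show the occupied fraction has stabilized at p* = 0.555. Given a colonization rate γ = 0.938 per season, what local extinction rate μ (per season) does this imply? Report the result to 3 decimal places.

At equilibrium γ(1−p*) = μ.
μ = 0.938 × (1 − 0.555) = 0.938 × 0.4450 = 0.4174.

0.417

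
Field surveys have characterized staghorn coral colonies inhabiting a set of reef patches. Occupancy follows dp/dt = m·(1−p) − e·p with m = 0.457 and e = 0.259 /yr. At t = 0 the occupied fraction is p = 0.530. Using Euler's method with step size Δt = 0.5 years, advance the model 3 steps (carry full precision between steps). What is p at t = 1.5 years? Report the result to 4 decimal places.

Update rule: p ← p + [m·(1−p) − e·p]·Δt with Δt = 0.5.
  1  |  dp/dt·Δt = +0.038760  |  p_1 = 0.568760
  2  |  dp/dt·Δt = +0.024884  |  p_2 = 0.593644
  3  |  dp/dt·Δt = +0.015975  |  p_3 = 0.609619

0.6096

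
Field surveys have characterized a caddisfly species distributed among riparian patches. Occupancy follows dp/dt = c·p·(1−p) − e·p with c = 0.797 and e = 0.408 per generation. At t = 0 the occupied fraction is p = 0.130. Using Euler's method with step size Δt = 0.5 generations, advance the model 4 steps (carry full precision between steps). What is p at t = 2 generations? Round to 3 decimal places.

0.213

Update rule: p ← p + [c·p·(1−p) − e·p]·Δt with Δt = 0.5.
p: 0.13000 → 0.14855  (Δp = +0.01855)
p: 0.14855 → 0.16865  (Δp = +0.02010)
p: 0.16865 → 0.19012  (Δp = +0.02147)
p: 0.19012 → 0.21269  (Δp = +0.02257)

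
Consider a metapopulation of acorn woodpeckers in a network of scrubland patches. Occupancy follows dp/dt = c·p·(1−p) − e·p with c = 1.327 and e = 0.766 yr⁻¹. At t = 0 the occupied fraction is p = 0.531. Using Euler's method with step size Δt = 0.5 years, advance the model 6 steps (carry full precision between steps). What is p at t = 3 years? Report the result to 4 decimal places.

Update rule: p ← p + [c·p·(1−p) − e·p]·Δt with Δt = 0.5.
t = 0.5: p = 0.53100 + (-0.03814) = 0.49286
t = 1: p = 0.49286 + (-0.02293) = 0.46994
t = 1.5: p = 0.46994 + (-0.01471) = 0.45523
t = 2: p = 0.45523 + (-0.00981) = 0.44542
t = 2.5: p = 0.44542 + (-0.00670) = 0.43872
t = 3: p = 0.43872 + (-0.00465) = 0.43408

0.4341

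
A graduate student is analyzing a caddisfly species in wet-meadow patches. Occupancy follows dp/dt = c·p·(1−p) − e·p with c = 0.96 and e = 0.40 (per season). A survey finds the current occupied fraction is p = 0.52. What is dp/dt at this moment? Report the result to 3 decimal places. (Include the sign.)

0.032

Colonization term: c·p·(1−p) = 0.96×0.52×0.4800 = 0.23962.
Extinction term: e·p = 0.20800.
dp/dt = 0.23962 − 0.20800 = 0.03162.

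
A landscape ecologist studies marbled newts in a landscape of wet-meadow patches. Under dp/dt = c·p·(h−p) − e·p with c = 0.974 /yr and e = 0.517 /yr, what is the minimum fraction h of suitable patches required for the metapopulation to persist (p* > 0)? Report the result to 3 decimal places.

p* = h − e/c is positive only when h > e/c.
h_min = e/c = 0.517/0.974 = 0.5308.

0.531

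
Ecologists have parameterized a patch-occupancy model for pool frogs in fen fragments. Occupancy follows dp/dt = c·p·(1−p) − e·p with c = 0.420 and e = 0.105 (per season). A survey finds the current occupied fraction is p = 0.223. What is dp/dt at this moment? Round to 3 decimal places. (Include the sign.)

Colonization term: c·p·(1−p) = 0.420×0.223×0.7770 = 0.07277.
Extinction term: e·p = 0.02341.
dp/dt = 0.07277 − 0.02341 = 0.04936.

0.049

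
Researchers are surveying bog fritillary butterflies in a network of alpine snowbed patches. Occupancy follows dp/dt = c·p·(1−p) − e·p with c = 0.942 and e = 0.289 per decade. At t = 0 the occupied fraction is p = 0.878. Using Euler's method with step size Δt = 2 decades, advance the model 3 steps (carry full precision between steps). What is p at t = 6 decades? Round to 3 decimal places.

Update rule: p ← p + [c·p·(1−p) − e·p]·Δt with Δt = 2.
p: 0.87800 → 0.57232  (Δp = -0.30568)
p: 0.57232 → 0.70267  (Δp = +0.13034)
p: 0.70267 → 0.69014  (Δp = -0.01252)

0.690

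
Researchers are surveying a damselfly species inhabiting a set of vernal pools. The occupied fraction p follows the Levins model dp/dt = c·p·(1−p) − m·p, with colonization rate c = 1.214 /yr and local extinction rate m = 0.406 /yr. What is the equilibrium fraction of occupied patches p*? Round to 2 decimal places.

0.67

At equilibrium, colonization balances extinction: c·p*·(1−p*) = m·p*.
So p* = 1 − m/c = 1 − 0.406/1.214 = 1 − 0.3344 = 0.6656.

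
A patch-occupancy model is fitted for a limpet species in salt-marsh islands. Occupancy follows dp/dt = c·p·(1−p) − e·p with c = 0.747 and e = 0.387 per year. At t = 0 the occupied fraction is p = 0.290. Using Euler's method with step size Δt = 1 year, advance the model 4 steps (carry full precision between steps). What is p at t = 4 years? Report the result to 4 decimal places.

Update rule: p ← p + [c·p·(1−p) − e·p]·Δt with Δt = 1.
step 1: Δp = +0.04158, p = 0.33158
step 2: Δp = +0.03724, p = 0.36882
step 3: Δp = +0.03116, p = 0.39998
step 4: Δp = +0.02448, p = 0.42446

0.4245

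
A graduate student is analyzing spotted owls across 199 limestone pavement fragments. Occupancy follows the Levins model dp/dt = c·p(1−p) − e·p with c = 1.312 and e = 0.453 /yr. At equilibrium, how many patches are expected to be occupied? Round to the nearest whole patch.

130

p* = 1 − e/c = 1 − 0.453/1.312 = 0.6547.
Expected occupied patches = N × p* = 199 × 0.6547 = 130.29 ≈ 130.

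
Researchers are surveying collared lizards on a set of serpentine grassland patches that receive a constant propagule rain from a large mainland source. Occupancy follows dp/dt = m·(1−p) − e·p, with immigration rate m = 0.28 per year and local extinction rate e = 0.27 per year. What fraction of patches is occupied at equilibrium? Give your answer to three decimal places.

At equilibrium the propagule rain into empty patches balances local extinction: m(1−p*) = e·p*.
p* = m/(m+e) = 0.28/(0.28+0.27) = 0.28/0.5500 = 0.5091.

0.509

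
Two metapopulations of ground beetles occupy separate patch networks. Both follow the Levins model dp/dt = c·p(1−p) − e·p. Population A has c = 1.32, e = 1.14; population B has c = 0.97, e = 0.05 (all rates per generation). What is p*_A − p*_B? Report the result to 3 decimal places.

A: p*_A = 1 − 1.14/1.32 = 0.1364.
B: p*_B = 1 − 0.05/0.97 = 0.9485.
p*_A − p*_B = 0.1364 − 0.9485 = -0.8121.

-0.812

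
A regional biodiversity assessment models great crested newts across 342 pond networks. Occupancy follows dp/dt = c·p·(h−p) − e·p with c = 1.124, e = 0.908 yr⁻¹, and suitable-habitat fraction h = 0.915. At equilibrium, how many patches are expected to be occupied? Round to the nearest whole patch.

p* = h − e/c = 0.915 − 0.8078 = 0.1072.
Expected occupied patches = N × p* = 342 × 0.1072 = 36.65 ≈ 37.

37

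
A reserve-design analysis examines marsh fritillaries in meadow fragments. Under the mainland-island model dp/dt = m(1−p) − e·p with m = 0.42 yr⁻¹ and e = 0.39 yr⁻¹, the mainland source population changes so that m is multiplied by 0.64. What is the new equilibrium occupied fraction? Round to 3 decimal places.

Before: p* = 0.42/(0.42+0.39) = 0.5185.
After: m = 0.2688, e = 0.39; p* = 0.2688/0.6588 = 0.4080.

0.408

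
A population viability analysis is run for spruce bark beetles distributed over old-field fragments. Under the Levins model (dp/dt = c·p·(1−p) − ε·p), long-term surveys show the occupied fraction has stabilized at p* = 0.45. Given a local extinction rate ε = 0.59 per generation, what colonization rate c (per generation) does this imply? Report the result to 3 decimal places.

1.073

At equilibrium c(1−p*) = ε, so c = ε/(1−p*).
c = 0.59/(1 − 0.45) = 0.59/0.5500 = 1.0727.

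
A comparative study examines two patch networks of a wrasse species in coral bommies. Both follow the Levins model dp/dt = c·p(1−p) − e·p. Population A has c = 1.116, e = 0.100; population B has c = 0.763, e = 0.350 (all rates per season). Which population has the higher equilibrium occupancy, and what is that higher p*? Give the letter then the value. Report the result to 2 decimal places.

A: p*_A = 1 − 0.100/1.116 = 0.9104.
B: p*_B = 1 − 0.350/0.763 = 0.5413.
A is higher at 0.9104.

A, 0.91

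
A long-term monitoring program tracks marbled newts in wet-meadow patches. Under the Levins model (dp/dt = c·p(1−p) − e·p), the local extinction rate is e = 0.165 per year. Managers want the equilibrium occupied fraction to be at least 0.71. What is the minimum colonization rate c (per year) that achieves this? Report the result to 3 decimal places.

p* = 1 − e/c ≥ 0.71 requires e/c ≤ 0.2900, i.e. c ≥ e/0.2900.
c_min = 0.165/0.2900 = 0.5690.

0.569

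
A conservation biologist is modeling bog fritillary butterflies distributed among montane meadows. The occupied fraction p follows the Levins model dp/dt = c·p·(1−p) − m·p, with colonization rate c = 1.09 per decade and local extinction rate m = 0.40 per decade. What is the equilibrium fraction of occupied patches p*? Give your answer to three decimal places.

At equilibrium, colonization balances extinction: c·p*·(1−p*) = m·p*.
So p* = 1 − m/c = 1 − 0.40/1.09 = 1 − 0.3670 = 0.6330.

0.633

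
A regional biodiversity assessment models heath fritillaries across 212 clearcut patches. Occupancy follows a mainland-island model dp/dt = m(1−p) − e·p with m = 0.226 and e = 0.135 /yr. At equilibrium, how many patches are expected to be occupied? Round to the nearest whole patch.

133

p* = m/(m+e) = 0.226/0.3610 = 0.6260.
Expected occupied patches = N × p* = 212 × 0.6260 = 132.72 ≈ 133.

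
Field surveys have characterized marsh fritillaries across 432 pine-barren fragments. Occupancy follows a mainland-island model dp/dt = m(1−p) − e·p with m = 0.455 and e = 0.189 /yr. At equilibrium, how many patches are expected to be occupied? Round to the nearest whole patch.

305

p* = m/(m+e) = 0.455/0.6440 = 0.7065.
Expected occupied patches = N × p* = 432 × 0.7065 = 305.22 ≈ 305.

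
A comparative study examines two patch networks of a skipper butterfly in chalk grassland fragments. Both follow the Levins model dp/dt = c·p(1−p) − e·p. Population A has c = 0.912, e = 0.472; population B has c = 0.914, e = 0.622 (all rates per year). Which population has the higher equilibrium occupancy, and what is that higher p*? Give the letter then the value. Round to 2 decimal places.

A: p*_A = 1 − 0.472/0.912 = 0.4825.
B: p*_B = 1 − 0.622/0.914 = 0.3195.
A is higher at 0.4825.

A, 0.48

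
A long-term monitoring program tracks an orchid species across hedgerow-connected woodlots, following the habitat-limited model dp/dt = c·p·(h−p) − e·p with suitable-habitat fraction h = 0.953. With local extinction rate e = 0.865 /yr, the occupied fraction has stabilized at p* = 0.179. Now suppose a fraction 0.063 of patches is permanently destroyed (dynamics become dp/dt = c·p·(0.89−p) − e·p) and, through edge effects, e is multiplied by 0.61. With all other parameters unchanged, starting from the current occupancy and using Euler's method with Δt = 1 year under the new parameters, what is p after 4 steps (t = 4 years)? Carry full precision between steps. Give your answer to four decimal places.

0.3543

Balance c(h−p*) = e gives c = e/(0.953 − 0.17900) = 0.865/0.77400 = 1.11757.
Starting from p₀ = 0.17900; update p ← p + (dp/dt)·Δt with the new parameters.
step 1: Δp = +0.04778, p = 0.22678
step 2: Δp = +0.04843, p = 0.27521
step 3: Δp = +0.04387, p = 0.31908
step 4: Δp = +0.03522, p = 0.35431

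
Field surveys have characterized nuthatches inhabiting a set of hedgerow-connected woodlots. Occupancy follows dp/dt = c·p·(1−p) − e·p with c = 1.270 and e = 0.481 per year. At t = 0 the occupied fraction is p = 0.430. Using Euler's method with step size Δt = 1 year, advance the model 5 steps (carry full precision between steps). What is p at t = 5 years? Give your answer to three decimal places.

0.621

Update rule: p ← p + [c·p·(1−p) − e·p]·Δt with Δt = 1.
p: 0.43000 → 0.53445  (Δp = +0.10445)
p: 0.53445 → 0.59337  (Δp = +0.05892)
p: 0.59337 → 0.61439  (Δp = +0.02102)
p: 0.61439 → 0.61975  (Δp = +0.00536)
p: 0.61975 → 0.62094  (Δp = +0.00119)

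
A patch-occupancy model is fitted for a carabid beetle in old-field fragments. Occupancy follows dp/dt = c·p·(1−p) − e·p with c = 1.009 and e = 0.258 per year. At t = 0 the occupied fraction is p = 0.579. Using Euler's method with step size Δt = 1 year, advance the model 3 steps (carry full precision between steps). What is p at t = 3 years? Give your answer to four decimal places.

Update rule: p ← p + [c·p·(1−p) − e·p]·Δt with Δt = 1.
step 1: Δp = +0.09657, p = 0.67557
step 2: Δp = +0.04685, p = 0.72242
step 3: Δp = +0.01595, p = 0.73837

0.7384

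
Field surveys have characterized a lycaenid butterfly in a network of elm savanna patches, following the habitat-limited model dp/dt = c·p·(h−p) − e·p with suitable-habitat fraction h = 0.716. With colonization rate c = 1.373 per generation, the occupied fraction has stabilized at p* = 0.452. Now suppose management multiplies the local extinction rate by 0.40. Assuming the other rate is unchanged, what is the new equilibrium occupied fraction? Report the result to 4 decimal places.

0.6104

Balance c(h−p*) = e gives e = 1.373×(0.716 − 0.45200) = 0.36247.
New p* = 0.716 − e/c = 0.716 − 0.14499/1.37300 = 0.61040.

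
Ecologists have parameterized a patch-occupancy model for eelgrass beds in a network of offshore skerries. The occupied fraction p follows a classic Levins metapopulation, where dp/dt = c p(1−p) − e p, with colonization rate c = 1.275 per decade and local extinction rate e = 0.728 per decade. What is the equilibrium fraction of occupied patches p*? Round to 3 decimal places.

0.429

Setting dp/dt = 0 and dividing through by p* gives c·(1−p*) = e.
So p* = 1 − e/c = 1 − 0.728/1.275 = 1 − 0.5710 = 0.4290.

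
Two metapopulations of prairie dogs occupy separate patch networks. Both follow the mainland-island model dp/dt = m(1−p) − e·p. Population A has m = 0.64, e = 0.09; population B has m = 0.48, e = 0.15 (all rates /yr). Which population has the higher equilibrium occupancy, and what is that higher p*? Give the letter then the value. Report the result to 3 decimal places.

A, 0.877

A: p*_A = m/(m+e) = 0.64/0.7300 = 0.8767.
B: p*_B = 0.48/0.6300 = 0.7619.
A is higher at 0.8767.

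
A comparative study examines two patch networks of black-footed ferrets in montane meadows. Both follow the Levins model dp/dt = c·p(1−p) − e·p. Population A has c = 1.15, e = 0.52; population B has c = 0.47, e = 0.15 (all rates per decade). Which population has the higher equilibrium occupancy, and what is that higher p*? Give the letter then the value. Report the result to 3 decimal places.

A: p*_A = 1 − 0.52/1.15 = 0.5478.
B: p*_B = 1 − 0.15/0.47 = 0.6809.
B is higher at 0.6809.

B, 0.681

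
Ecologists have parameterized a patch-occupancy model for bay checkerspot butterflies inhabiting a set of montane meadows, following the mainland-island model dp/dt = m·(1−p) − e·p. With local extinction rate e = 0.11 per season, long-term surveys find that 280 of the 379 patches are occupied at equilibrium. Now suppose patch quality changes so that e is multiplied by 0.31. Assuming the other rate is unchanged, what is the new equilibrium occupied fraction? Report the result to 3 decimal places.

Observed p* = 280/379 = 0.73879.
Balance m(1−p*) = e·p* gives m = e·p*/(1−p*) = 0.11×0.73879/0.26121 = 0.31112.
New p* = m/(m+e) = 0.31112/(0.31112+0.03410) = 0.90122.

0.901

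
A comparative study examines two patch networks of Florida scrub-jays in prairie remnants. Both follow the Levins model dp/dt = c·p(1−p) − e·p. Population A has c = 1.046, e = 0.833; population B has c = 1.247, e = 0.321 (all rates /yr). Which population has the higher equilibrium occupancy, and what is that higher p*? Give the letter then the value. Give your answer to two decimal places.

B, 0.74

A: p*_A = 1 − 0.833/1.046 = 0.2036.
B: p*_B = 1 − 0.321/1.247 = 0.7426.
B is higher at 0.7426.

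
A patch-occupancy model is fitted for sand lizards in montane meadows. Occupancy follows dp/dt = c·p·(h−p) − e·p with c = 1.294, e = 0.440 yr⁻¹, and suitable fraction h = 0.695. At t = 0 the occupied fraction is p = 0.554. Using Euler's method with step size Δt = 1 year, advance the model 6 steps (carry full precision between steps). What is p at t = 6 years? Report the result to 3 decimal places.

Update rule: p ← p + [c·p·(h−p) − e·p]·Δt with Δt = 1.
step 1: Δp = -0.14268, p = 0.41132
step 2: Δp = -0.02999, p = 0.38133
step 3: Δp = -0.01301, p = 0.36832
step 4: Δp = -0.00636, p = 0.36196
step 5: Δp = -0.00327, p = 0.35868
step 6: Δp = -0.00172, p = 0.35696

0.357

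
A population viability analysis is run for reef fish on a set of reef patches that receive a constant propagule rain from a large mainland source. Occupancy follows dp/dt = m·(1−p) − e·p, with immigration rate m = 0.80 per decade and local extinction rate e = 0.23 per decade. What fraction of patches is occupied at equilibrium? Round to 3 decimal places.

0.777

At equilibrium the propagule rain into empty patches balances local extinction: m(1−p*) = e·p*.
p* = m/(m+e) = 0.80/(0.80+0.23) = 0.80/1.0300 = 0.7767.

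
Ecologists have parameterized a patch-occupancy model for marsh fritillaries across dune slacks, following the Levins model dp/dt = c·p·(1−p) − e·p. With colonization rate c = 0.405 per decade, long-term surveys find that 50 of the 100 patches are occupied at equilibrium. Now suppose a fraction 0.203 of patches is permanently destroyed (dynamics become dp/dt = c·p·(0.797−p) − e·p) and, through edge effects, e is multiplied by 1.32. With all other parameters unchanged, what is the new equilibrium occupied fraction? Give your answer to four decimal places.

Observed p* = 50/100 = 0.50000.
Balance c(1−p*) = e gives e = 0.405×(1 − 0.50000) = 0.20250.
New p* = 0.797 − e/c = 0.797 − 0.26730/0.40500 = 0.13700.

0.1370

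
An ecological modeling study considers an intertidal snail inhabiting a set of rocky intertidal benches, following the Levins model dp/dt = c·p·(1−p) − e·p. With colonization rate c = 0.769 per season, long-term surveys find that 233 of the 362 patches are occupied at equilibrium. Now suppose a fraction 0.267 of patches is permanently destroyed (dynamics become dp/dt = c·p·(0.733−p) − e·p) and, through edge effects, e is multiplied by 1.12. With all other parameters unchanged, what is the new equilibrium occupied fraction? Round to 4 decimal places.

0.3339

Observed p* = 233/362 = 0.64365.
Balance c(1−p*) = e gives e = 0.769×(1 − 0.64365) = 0.27403.
New p* = 0.733 − e/c = 0.733 − 0.30691/0.76900 = 0.33390.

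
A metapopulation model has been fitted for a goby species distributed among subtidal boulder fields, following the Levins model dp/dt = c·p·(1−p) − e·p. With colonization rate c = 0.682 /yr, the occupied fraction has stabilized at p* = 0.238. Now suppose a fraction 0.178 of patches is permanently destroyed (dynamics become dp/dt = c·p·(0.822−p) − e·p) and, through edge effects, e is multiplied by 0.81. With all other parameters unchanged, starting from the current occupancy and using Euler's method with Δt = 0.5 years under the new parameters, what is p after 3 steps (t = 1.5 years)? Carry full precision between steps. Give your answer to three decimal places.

Balance c(1−p*) = e gives e = 0.682×(1 − 0.23800) = 0.51968.
Starting from p₀ = 0.23800; update p ← p + (dp/dt)·Δt with the new parameters.
step 1: Δp = -0.00270, p = 0.23530
step 2: Δp = -0.00245, p = 0.23285
step 3: Δp = -0.00223, p = 0.23063

0.231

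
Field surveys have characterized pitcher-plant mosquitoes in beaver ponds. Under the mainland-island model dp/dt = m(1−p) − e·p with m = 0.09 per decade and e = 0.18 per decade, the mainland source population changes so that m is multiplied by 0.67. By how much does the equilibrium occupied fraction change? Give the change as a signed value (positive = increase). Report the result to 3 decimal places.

Before: p* = 0.09/(0.09+0.18) = 0.3333.
After: m = 0.0603, e = 0.18; p* = 0.0603/0.2403 = 0.2509.
Δp* = 0.2509 − 0.3333 = -0.0824.

-0.082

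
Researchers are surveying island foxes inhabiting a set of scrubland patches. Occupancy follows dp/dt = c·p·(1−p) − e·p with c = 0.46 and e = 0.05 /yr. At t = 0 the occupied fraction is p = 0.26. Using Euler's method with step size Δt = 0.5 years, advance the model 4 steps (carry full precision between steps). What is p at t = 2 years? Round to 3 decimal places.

0.426

Update rule: p ← p + [c·p·(1−p) − e·p]·Δt with Δt = 0.5.
p: 0.26000 → 0.29775  (Δp = +0.03775)
p: 0.29775 → 0.33840  (Δp = +0.04065)
p: 0.33840 → 0.38143  (Δp = +0.04303)
p: 0.38143 → 0.42616  (Δp = +0.04473)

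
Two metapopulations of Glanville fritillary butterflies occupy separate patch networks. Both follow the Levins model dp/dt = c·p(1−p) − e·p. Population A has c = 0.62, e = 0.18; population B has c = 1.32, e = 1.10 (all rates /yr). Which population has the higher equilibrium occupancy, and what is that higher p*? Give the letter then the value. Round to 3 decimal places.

A, 0.710

A: p*_A = 1 − 0.18/0.62 = 0.7097.
B: p*_B = 1 − 1.10/1.32 = 0.1667.
A is higher at 0.7097.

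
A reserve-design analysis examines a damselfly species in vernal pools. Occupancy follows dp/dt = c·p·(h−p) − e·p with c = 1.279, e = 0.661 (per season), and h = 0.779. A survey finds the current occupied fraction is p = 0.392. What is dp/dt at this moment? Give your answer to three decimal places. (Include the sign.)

-0.065

Colonization term: c·p·(h−p) = 1.279×0.392×0.3870 = 0.19403.
Extinction term: e·p = 0.25911.
dp/dt = 0.19403 − 0.25911 = -0.06508.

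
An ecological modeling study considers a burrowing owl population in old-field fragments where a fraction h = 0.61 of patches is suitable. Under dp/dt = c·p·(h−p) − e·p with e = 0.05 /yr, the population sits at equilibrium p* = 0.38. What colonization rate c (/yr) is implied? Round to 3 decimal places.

At equilibrium c(h−p*) = e, so c = e/(h−p*).
c = 0.05/(0.61 − 0.38) = 0.05/0.2300 = 0.2174.

0.217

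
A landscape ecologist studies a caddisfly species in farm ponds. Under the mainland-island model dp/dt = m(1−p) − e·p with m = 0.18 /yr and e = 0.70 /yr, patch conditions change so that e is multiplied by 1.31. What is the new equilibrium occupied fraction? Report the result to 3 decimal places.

Before: p* = 0.18/(0.18+0.70) = 0.2045.
After: m = 0.18, e = 0.917; p* = 0.18/1.0970 = 0.1641.

0.164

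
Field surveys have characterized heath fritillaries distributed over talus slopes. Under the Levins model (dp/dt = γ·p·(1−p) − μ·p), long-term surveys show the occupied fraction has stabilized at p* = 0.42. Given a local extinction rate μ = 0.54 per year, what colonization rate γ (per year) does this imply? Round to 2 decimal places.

0.93

At equilibrium γ(1−p*) = μ, so γ = μ/(1−p*).
γ = 0.54/(1 − 0.42) = 0.54/0.5800 = 0.9310.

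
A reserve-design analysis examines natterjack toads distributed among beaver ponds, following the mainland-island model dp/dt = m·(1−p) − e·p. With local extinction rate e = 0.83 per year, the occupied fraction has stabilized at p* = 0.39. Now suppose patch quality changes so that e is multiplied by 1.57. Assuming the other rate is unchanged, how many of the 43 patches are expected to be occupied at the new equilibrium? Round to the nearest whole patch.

Balance m(1−p*) = e·p* gives m = e·p*/(1−p*) = 0.83×0.39000/0.61000 = 0.53066.
New p* = m/(m+e) = 0.53066/(0.53066+1.30310) = 0.28938.
Expected occupied = 43 × 0.28938 = 12.44 ≈ 12.

12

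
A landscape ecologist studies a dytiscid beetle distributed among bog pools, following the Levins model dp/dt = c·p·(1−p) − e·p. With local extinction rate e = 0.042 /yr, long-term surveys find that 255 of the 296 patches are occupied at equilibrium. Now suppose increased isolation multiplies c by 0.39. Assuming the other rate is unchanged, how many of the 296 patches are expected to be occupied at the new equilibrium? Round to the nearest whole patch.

191

Observed p* = 255/296 = 0.86149.
Balance c(1−p*) = e gives c = e/(1 − 0.86149) = 0.042/0.13851 = 0.30323.
New p* = 1 − e/c = 1 − 0.04200/0.11826 = 0.64485.
Expected occupied = 296 × 0.64485 = 190.88 ≈ 191.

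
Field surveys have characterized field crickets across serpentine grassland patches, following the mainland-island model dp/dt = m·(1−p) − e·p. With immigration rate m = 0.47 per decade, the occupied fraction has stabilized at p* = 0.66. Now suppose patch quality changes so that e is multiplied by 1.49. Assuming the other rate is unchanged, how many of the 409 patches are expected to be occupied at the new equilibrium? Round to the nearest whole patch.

231

Balance m(1−p*) = e·p* gives e = m(1−p*)/p* = 0.47×0.34000/0.66000 = 0.24212.
New p* = m/(m+e) = 0.47000/(0.47000+0.36076) = 0.56575.
Expected occupied = 409 × 0.56575 = 231.39 ≈ 231.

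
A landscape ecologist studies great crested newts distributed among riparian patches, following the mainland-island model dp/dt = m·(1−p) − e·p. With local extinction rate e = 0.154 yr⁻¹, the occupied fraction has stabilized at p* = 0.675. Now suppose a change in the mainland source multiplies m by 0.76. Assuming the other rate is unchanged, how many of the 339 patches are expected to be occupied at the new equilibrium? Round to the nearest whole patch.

208

Balance m(1−p*) = e·p* gives m = e·p*/(1−p*) = 0.154×0.67500/0.32500 = 0.31985.
New p* = m/(m+e) = 0.24309/(0.24309+0.15400) = 0.61218.
Expected occupied = 339 × 0.61218 = 207.53 ≈ 208.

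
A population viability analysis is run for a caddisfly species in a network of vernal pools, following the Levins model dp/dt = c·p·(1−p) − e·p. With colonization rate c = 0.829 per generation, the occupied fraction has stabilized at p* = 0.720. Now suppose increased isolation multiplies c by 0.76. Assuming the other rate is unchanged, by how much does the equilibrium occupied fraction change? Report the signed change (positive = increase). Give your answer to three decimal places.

-0.088

Balance c(1−p*) = e gives e = 0.829×(1 − 0.72000) = 0.23212.
New p* = 1 − e/c = 1 − 0.23212/0.63004 = 0.63158.
Δp* = 0.63158 − 0.72000 = -0.08842.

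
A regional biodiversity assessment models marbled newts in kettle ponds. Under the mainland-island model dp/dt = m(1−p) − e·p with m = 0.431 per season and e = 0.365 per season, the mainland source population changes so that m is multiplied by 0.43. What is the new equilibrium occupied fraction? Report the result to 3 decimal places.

Before: p* = 0.431/(0.431+0.365) = 0.5415.
After: m = 0.18533, e = 0.365; p* = 0.18533/0.5503 = 0.3368.

0.337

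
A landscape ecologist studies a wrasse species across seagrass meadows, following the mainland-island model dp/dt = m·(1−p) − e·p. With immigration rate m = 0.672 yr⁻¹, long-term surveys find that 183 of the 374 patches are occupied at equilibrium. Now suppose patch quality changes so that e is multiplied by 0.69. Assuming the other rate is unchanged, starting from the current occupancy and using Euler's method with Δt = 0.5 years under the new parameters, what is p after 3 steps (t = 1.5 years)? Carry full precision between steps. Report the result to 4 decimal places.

Observed p* = 183/374 = 0.48930.
Balance m(1−p*) = e·p* gives e = m(1−p*)/p* = 0.672×0.51070/0.48930 = 0.70138.
Starting from p₀ = 0.48930; update p ← p + (dp/dt)·Δt with the new parameters.
p: 0.48930 → 0.54250  (Δp = +0.05319)
p: 0.54250 → 0.56495  (Δp = +0.02245)
p: 0.56495 → 0.57442  (Δp = +0.00947)

0.5744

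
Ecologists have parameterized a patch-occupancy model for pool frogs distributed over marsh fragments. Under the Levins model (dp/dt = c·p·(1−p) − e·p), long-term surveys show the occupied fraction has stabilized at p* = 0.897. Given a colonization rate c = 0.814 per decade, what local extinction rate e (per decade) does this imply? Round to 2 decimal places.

0.08

At equilibrium c(1−p*) = e.
e = 0.814 × (1 − 0.897) = 0.814 × 0.1030 = 0.0838.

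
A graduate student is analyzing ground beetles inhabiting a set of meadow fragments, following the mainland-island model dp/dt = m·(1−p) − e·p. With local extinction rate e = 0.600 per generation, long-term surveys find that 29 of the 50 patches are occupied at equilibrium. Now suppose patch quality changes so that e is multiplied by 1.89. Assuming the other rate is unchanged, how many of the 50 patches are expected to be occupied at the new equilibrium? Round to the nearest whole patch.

21

Observed p* = 29/50 = 0.58000.
Balance m(1−p*) = e·p* gives m = e·p*/(1−p*) = 0.600×0.58000/0.42000 = 0.82857.
New p* = m/(m+e) = 0.82857/(0.82857+1.13400) = 0.42219.
Expected occupied = 50 × 0.42219 = 21.11 ≈ 21.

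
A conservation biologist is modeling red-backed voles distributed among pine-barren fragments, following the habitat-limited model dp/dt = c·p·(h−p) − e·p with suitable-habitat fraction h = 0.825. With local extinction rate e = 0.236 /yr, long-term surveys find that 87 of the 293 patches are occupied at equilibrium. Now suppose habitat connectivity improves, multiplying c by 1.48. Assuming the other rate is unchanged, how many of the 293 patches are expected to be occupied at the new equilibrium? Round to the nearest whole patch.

Observed p* = 87/293 = 0.29693.
Balance c(h−p*) = e gives c = e/(0.825 − 0.29693) = 0.236/0.52807 = 0.44691.
New p* = 0.825 − e/c = 0.825 − 0.23600/0.66143 = 0.46820.
Expected occupied = 293 × 0.46820 = 137.18 ≈ 137.

137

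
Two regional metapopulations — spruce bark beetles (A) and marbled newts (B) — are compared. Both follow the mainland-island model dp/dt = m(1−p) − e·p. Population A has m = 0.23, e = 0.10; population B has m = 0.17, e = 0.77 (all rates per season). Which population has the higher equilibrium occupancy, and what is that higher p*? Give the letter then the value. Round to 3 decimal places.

A, 0.697

A: p*_A = m/(m+e) = 0.23/0.3300 = 0.6970.
B: p*_B = 0.17/0.9400 = 0.1809.
A is higher at 0.6970.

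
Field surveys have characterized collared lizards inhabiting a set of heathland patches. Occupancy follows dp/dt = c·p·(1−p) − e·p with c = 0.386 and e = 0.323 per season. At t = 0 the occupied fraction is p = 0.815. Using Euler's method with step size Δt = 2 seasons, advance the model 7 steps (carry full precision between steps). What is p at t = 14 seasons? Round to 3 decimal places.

0.215

Update rule: p ← p + [c·p·(1−p) − e·p]·Δt with Δt = 2.
t = 2: p = 0.81500 + (-0.41009) = 0.40491
t = 4: p = 0.40491 + (-0.07555) = 0.32936
t = 6: p = 0.32936 + (-0.04224) = 0.28711
t = 8: p = 0.28711 + (-0.02746) = 0.25965
t = 10: p = 0.25965 + (-0.01933) = 0.24032
t = 12: p = 0.24032 + (-0.01431) = 0.22601
t = 14: p = 0.22601 + (-0.01096) = 0.21506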